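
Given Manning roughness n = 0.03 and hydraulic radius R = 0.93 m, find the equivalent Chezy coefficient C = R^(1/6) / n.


The Chezy coefficient relates to Manning's n through C = R^(1/6) / n.
R^(1/6) = 0.93^(1/6) = 0.987978.
C = 0.987978 / 0.03 = 32.93 m^(1/2)/s.

32.93


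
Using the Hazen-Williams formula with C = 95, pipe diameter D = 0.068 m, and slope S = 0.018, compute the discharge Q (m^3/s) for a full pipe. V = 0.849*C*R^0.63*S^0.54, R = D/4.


For a full circular pipe, R = D/4 = 0.068/4 = 0.017 m.
V = 0.849 * 95 * 0.017^0.63 * 0.018^0.54
  = 0.849 * 95 * 0.076768 * 0.114248
  = 0.7074 m/s.
Pipe area A = pi*D^2/4 = pi*0.068^2/4 = 0.0036 m^2.
Q = A * V = 0.0036 * 0.7074 = 0.0026 m^3/s.

0.0026


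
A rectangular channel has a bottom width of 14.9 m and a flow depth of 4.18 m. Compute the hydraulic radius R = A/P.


For a rectangular section:
Flow area A = b * y = 14.9 * 4.18 = 62.28 m^2.
Wetted perimeter P = b + 2y = 14.9 + 2*4.18 = 23.26 m.
Hydraulic radius R = A/P = 62.28 / 23.26 = 2.6776 m.

2.6776


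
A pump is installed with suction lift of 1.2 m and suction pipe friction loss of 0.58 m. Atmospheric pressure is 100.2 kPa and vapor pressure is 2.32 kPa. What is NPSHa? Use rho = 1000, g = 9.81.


NPSHa = p_atm/(rho*g) - z_s - hf_s - p_vap/(rho*g).
p_atm/(rho*g) = 100.2*1000 / (1000*9.81) = 10.214 m.
p_vap/(rho*g) = 2.32*1000 / (1000*9.81) = 0.236 m.
NPSHa = 10.214 - 1.2 - 0.58 - 0.236
      = 8.2 m.

8.2


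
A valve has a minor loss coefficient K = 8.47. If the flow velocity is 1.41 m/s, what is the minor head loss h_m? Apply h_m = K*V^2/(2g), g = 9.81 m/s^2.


Minor loss formula: h_m = K * V^2/(2g).
V^2 = 1.41^2 = 1.9881.
V^2/(2g) = 1.9881 / 19.62 = 0.1013 m.
h_m = 8.47 * 0.1013 = 0.8583 m.

0.8583


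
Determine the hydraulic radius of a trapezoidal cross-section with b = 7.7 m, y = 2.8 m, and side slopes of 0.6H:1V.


For a trapezoidal section with side slope z:
A = (b + z*y)*y = (7.7 + 0.6*2.8)*2.8 = 26.264 m^2.
P = b + 2*y*sqrt(1 + z^2) = 7.7 + 2*2.8*sqrt(1 + 0.6^2) = 14.231 m.
R = A/P = 26.264 / 14.231 = 1.8456 m.

1.8456


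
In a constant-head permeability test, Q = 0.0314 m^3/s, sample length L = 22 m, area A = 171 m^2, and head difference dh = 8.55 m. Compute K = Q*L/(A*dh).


From K = Q*L / (A*dh):
Numerator: Q*L = 0.0314 * 22 = 0.6908.
Denominator: A*dh = 171 * 8.55 = 1462.05.
K = 0.6908 / 1462.05 = 0.000472 m/s.

0.000472


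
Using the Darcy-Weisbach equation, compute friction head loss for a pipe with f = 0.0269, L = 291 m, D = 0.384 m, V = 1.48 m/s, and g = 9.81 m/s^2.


Darcy-Weisbach equation: h_f = f * (L/D) * V^2/(2g).
f * L/D = 0.0269 * 291/0.384 = 20.3852.
V^2/(2g) = 1.48^2 / (2*9.81) = 2.1904 / 19.62 = 0.1116 m.
h_f = 20.3852 * 0.1116 = 2.276 m.

2.276


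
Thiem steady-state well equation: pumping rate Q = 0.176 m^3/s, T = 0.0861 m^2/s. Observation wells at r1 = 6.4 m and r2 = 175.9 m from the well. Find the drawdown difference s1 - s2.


Thiem equation: s1 - s2 = Q/(2*pi*T) * ln(r2/r1).
ln(r2/r1) = ln(175.9/6.4) = 3.3136.
Q/(2*pi*T) = 0.176 / (2*pi*0.0861) = 0.176 / 0.541 = 0.3253.
s1 - s2 = 0.3253 * 3.3136 = 1.078 m.

1.078


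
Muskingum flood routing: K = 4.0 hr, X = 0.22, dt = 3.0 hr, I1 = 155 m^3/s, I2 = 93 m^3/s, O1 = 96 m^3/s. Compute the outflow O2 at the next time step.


Muskingum coefficients:
denom = 2*K*(1-X) + dt = 2*4.0*(1-0.22) + 3.0 = 9.24.
C0 = (dt - 2*K*X)/denom = (3.0 - 2*4.0*0.22)/9.24 = 0.1342.
C1 = (dt + 2*K*X)/denom = (3.0 + 2*4.0*0.22)/9.24 = 0.5152.
C2 = (2*K*(1-X) - dt)/denom = 0.3506.
O2 = C0*I2 + C1*I1 + C2*O1
   = 0.1342*93 + 0.5152*155 + 0.3506*96
   = 125.99 m^3/s.

125.99


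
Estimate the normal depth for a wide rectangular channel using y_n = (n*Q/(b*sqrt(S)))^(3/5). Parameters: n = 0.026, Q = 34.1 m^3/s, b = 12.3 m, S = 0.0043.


We use the wide-channel approximation y_n = (n*Q/(b*sqrt(S)))^(3/5).
sqrt(S) = sqrt(0.0043) = 0.065574.
Numerator: n*Q = 0.026 * 34.1 = 0.8866.
Denominator: b*sqrt(S) = 12.3 * 0.065574 = 0.80656.
arg = 1.0992.
y_n = 1.0992^(3/5) = 1.0584 m.

1.0584


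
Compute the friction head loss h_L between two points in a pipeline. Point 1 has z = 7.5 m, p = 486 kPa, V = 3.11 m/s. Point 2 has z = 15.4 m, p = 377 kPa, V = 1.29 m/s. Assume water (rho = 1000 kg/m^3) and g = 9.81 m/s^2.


Total head at each section: H = z + p/(rho*g) + V^2/(2g).
H1 = 7.5 + 486*1000/(1000*9.81) + 3.11^2/(2*9.81)
   = 7.5 + 49.541 + 0.493
   = 57.534 m.
H2 = 15.4 + 377*1000/(1000*9.81) + 1.29^2/(2*9.81)
   = 15.4 + 38.43 + 0.0848
   = 53.915 m.
h_L = H1 - H2 = 57.534 - 53.915 = 3.619 m.

3.619


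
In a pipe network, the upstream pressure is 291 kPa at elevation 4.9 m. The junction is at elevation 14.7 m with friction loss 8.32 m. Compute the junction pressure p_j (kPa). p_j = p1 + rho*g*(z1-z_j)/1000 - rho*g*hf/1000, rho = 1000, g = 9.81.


Junction pressure: p_j = p1 + rho*g*(z1 - z_j)/1000 - rho*g*hf/1000.
Elevation term = 1000*9.81*(4.9 - 14.7)/1000 = -96.138 kPa.
Friction term = 1000*9.81*8.32/1000 = 81.619 kPa.
p_j = 291 + -96.138 - 81.619 = 113.24 kPa.

113.24


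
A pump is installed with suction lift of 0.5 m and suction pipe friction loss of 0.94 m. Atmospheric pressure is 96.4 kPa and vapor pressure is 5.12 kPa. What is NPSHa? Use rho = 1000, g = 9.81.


NPSHa = p_atm/(rho*g) - z_s - hf_s - p_vap/(rho*g).
p_atm/(rho*g) = 96.4*1000 / (1000*9.81) = 9.827 m.
p_vap/(rho*g) = 5.12*1000 / (1000*9.81) = 0.522 m.
NPSHa = 9.827 - 0.5 - 0.94 - 0.522
      = 7.86 m.

7.86


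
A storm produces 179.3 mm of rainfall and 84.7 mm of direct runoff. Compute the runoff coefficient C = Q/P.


The runoff coefficient C = runoff depth / rainfall depth.
C = 84.7 / 179.3
  = 0.4724.

0.4724


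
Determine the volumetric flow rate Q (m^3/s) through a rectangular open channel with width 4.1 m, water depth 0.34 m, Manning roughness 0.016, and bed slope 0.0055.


For a rectangular channel, the cross-sectional area A = b * y = 4.1 * 0.34 = 1.39 m^2.
The wetted perimeter P = b + 2y = 4.1 + 2*0.34 = 4.78 m.
Hydraulic radius R = A/P = 1.39/4.78 = 0.2916 m.
Velocity V = (1/n)*R^(2/3)*S^(1/2) = (1/0.016)*0.2916^(2/3)*0.0055^(1/2) = 2.0384 m/s.
Discharge Q = A * V = 1.39 * 2.0384 = 2.841 m^3/s.

2.841


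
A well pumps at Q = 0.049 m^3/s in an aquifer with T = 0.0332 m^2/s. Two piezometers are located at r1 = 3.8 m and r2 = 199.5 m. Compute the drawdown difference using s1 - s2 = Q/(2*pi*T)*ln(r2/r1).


Thiem equation: s1 - s2 = Q/(2*pi*T) * ln(r2/r1).
ln(r2/r1) = ln(199.5/3.8) = 3.9608.
Q/(2*pi*T) = 0.049 / (2*pi*0.0332) = 0.049 / 0.2086 = 0.2349.
s1 - s2 = 0.2349 * 3.9608 = 0.9304 m.

0.9304


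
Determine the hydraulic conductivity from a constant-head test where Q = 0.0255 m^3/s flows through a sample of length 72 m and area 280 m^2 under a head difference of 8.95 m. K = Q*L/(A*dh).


From K = Q*L / (A*dh):
Numerator: Q*L = 0.0255 * 72 = 1.836.
Denominator: A*dh = 280 * 8.95 = 2506.0.
K = 1.836 / 2506.0 = 0.000733 m/s.

0.000733


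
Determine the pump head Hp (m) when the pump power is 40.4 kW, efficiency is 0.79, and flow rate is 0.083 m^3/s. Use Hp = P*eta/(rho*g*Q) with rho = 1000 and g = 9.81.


Pump head formula: Hp = P * eta / (rho * g * Q).
Numerator: P * eta = 40.4 * 1000 * 0.79 = 31916.0 W.
Denominator: rho * g * Q = 1000 * 9.81 * 0.083 = 814.23.
Hp = 31916.0 / 814.23 = 39.2 m.

39.2


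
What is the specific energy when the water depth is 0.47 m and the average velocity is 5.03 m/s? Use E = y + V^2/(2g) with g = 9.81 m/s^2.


Specific energy E = y + V^2/(2g).
Velocity head = V^2/(2g) = 5.03^2 / (2*9.81) = 25.3009 / 19.62 = 1.2895 m.
E = 0.47 + 1.2895 = 1.7595 m.

1.7595


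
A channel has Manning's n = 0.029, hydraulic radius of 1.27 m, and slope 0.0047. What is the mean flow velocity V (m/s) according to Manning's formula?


Manning's equation gives V = (1/n) * R^(2/3) * S^(1/2).
First, compute R^(2/3) = 1.27^(2/3) = 1.1727.
Next, S^(1/2) = 0.0047^(1/2) = 0.068557.
Then 1/n = 1/0.029 = 34.48.
V = 34.48 * 1.1727 * 0.068557 = 2.7724 m/s.

2.7724


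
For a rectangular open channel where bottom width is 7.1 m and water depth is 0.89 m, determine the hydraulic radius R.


For a rectangular section:
Flow area A = b * y = 7.1 * 0.89 = 6.32 m^2.
Wetted perimeter P = b + 2y = 7.1 + 2*0.89 = 8.88 m.
Hydraulic radius R = A/P = 6.32 / 8.88 = 0.7116 m.

0.7116


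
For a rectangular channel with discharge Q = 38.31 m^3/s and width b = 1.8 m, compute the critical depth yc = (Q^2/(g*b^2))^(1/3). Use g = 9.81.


Using yc = (Q^2 / (g * b^2))^(1/3):
Q^2 = 38.31^2 = 1467.66.
g * b^2 = 9.81 * 1.8^2 = 9.81 * 3.24 = 31.78.
Q^2 / (g*b^2) = 1467.66 / 31.78 = 46.1819.
yc = 46.1819^(1/3) = 3.5876 m.

3.5876


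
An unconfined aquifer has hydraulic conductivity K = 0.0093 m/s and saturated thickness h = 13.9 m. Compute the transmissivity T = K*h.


Transmissivity is defined as T = K * h.
T = 0.0093 * 13.9
  = 0.1293 m^2/s.

0.1293


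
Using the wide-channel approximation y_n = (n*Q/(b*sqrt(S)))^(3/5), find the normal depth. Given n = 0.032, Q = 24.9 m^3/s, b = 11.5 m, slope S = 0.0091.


We use the wide-channel approximation y_n = (n*Q/(b*sqrt(S)))^(3/5).
sqrt(S) = sqrt(0.0091) = 0.095394.
Numerator: n*Q = 0.032 * 24.9 = 0.7968.
Denominator: b*sqrt(S) = 11.5 * 0.095394 = 1.097031.
arg = 0.7263.
y_n = 0.7263^(3/5) = 0.8254 m.

0.8254


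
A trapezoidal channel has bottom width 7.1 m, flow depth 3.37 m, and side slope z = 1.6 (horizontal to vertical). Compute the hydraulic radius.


For a trapezoidal section with side slope z:
A = (b + z*y)*y = (7.1 + 1.6*3.37)*3.37 = 42.098 m^2.
P = b + 2*y*sqrt(1 + z^2) = 7.1 + 2*3.37*sqrt(1 + 1.6^2) = 19.817 m.
R = A/P = 42.098 / 19.817 = 2.1243 m.

2.1243


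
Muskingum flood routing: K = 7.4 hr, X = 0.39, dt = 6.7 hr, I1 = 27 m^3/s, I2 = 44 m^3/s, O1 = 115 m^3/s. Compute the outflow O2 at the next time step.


Muskingum coefficients:
denom = 2*K*(1-X) + dt = 2*7.4*(1-0.39) + 6.7 = 15.728.
C0 = (dt - 2*K*X)/denom = (6.7 - 2*7.4*0.39)/15.728 = 0.059.
C1 = (dt + 2*K*X)/denom = (6.7 + 2*7.4*0.39)/15.728 = 0.793.
C2 = (2*K*(1-X) - dt)/denom = 0.148.
O2 = C0*I2 + C1*I1 + C2*O1
   = 0.059*44 + 0.793*27 + 0.148*115
   = 41.03 m^3/s.

41.03


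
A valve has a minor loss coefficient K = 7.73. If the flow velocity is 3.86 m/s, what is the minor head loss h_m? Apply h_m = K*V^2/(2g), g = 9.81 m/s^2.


Minor loss formula: h_m = K * V^2/(2g).
V^2 = 3.86^2 = 14.8996.
V^2/(2g) = 14.8996 / 19.62 = 0.7594 m.
h_m = 7.73 * 0.7594 = 5.8702 m.

5.8702


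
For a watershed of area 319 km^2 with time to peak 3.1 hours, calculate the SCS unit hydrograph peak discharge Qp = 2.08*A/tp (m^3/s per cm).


SCS formula: Qp = 2.08 * A / tp.
Qp = 2.08 * 319 / 3.1
   = 663.52 / 3.1
   = 214.04 m^3/s per cm.

214.04


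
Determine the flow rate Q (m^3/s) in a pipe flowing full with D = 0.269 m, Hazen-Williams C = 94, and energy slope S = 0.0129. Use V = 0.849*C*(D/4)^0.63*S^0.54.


For a full circular pipe, R = D/4 = 0.269/4 = 0.0673 m.
V = 0.849 * 94 * 0.0673^0.63 * 0.0129^0.54
  = 0.849 * 94 * 0.182577 * 0.095437
  = 1.3906 m/s.
Pipe area A = pi*D^2/4 = pi*0.269^2/4 = 0.0568 m^2.
Q = A * V = 0.0568 * 1.3906 = 0.079 m^3/s.

0.079


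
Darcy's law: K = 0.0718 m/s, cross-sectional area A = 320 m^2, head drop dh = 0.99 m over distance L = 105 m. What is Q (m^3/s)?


Darcy's law: Q = K * A * i, where i = dh/L.
Hydraulic gradient i = 0.99 / 105 = 0.009429.
Q = 0.0718 * 320 * 0.009429
  = 0.2166 m^3/s.

0.2166


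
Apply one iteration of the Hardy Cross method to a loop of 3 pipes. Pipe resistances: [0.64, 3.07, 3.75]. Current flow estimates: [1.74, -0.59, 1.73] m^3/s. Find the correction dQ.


Numerator terms (r*Q*|Q|): 0.64*1.74*|1.74| = 1.9377; 3.07*-0.59*|-0.59| = -1.0687; 3.75*1.73*|1.73| = 11.2234.
Sum of numerator = 12.0924.
Denominator terms (r*|Q|): 0.64*|1.74| = 1.1136; 3.07*|-0.59| = 1.8113; 3.75*|1.73| = 6.4875.
2 * sum of denominator = 2 * 9.4124 = 18.8248.
dQ = -12.0924 / 18.8248 = -0.6424 m^3/s.

-0.6424


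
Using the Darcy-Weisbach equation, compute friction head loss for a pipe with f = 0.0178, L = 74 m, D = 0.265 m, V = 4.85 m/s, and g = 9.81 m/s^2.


Darcy-Weisbach equation: h_f = f * (L/D) * V^2/(2g).
f * L/D = 0.0178 * 74/0.265 = 4.9706.
V^2/(2g) = 4.85^2 / (2*9.81) = 23.5225 / 19.62 = 1.1989 m.
h_f = 4.9706 * 1.1989 = 5.959 m.

5.959


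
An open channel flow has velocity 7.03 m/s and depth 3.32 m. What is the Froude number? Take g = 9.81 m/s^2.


The Froude number is defined as Fr = V / sqrt(g*y).
g*y = 9.81 * 3.32 = 32.5692.
sqrt(g*y) = sqrt(32.5692) = 5.7069.
Fr = 7.03 / 5.7069 = 1.2318.

1.2318


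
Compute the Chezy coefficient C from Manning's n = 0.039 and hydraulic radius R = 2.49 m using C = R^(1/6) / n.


The Chezy coefficient relates to Manning's n through C = R^(1/6) / n.
R^(1/6) = 2.49^(1/6) = 1.164215.
C = 1.164215 / 0.039 = 29.85 m^(1/2)/s.

29.85


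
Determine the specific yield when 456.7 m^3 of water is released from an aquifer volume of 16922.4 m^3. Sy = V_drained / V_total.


Specific yield Sy = Volume drained / Total volume.
Sy = 456.7 / 16922.4
   = 0.027.

0.027


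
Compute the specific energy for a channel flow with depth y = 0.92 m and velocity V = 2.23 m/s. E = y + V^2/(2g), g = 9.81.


Specific energy E = y + V^2/(2g).
Velocity head = V^2/(2g) = 2.23^2 / (2*9.81) = 4.9729 / 19.62 = 0.2535 m.
E = 0.92 + 0.2535 = 1.1735 m.

1.1735


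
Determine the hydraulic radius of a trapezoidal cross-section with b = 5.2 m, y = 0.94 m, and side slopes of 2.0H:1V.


For a trapezoidal section with side slope z:
A = (b + z*y)*y = (5.2 + 2.0*0.94)*0.94 = 6.655 m^2.
P = b + 2*y*sqrt(1 + z^2) = 5.2 + 2*0.94*sqrt(1 + 2.0^2) = 9.404 m.
R = A/P = 6.655 / 9.404 = 0.7077 m.

0.7077


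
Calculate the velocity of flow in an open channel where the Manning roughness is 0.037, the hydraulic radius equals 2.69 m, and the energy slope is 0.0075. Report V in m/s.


Manning's equation gives V = (1/n) * R^(2/3) * S^(1/2).
First, compute R^(2/3) = 2.69^(2/3) = 1.9342.
Next, S^(1/2) = 0.0075^(1/2) = 0.086603.
Then 1/n = 1/0.037 = 27.03.
V = 27.03 * 1.9342 * 0.086603 = 4.5272 m/s.

4.5272


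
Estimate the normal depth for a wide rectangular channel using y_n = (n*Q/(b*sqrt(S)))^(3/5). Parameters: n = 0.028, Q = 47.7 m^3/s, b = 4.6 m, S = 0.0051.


We use the wide-channel approximation y_n = (n*Q/(b*sqrt(S)))^(3/5).
sqrt(S) = sqrt(0.0051) = 0.071414.
Numerator: n*Q = 0.028 * 47.7 = 1.3356.
Denominator: b*sqrt(S) = 4.6 * 0.071414 = 0.328504.
arg = 4.0657.
y_n = 4.0657^(3/5) = 2.32 m.

2.32


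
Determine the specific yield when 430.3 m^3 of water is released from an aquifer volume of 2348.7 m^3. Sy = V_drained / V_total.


Specific yield Sy = Volume drained / Total volume.
Sy = 430.3 / 2348.7
   = 0.1832.

0.1832


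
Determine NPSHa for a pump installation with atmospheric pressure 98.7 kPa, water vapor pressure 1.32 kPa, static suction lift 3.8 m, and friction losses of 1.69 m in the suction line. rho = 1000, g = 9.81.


NPSHa = p_atm/(rho*g) - z_s - hf_s - p_vap/(rho*g).
p_atm/(rho*g) = 98.7*1000 / (1000*9.81) = 10.061 m.
p_vap/(rho*g) = 1.32*1000 / (1000*9.81) = 0.135 m.
NPSHa = 10.061 - 3.8 - 1.69 - 0.135
      = 4.44 m.

4.44


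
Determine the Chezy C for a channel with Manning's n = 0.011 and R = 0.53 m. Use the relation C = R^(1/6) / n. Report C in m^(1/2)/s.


The Chezy coefficient relates to Manning's n through C = R^(1/6) / n.
R^(1/6) = 0.53^(1/6) = 0.899593.
C = 0.899593 / 0.011 = 81.78 m^(1/2)/s.

81.78


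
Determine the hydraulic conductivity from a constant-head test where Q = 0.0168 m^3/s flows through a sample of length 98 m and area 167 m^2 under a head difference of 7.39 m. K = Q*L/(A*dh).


From K = Q*L / (A*dh):
Numerator: Q*L = 0.0168 * 98 = 1.6464.
Denominator: A*dh = 167 * 7.39 = 1234.13.
K = 1.6464 / 1234.13 = 0.001334 m/s.

0.001334


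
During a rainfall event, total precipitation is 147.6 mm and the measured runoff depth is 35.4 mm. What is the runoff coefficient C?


The runoff coefficient C = runoff depth / rainfall depth.
C = 35.4 / 147.6
  = 0.2398.

0.2398


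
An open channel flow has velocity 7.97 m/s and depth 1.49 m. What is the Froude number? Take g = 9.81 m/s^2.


The Froude number is defined as Fr = V / sqrt(g*y).
g*y = 9.81 * 1.49 = 14.6169.
sqrt(g*y) = sqrt(14.6169) = 3.8232.
Fr = 7.97 / 3.8232 = 2.0846.

2.0846


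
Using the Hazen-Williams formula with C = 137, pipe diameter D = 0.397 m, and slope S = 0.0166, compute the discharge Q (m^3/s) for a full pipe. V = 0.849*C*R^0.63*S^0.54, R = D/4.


For a full circular pipe, R = D/4 = 0.397/4 = 0.0993 m.
V = 0.849 * 137 * 0.0993^0.63 * 0.0166^0.54
  = 0.849 * 137 * 0.233314 * 0.10936
  = 2.9677 m/s.
Pipe area A = pi*D^2/4 = pi*0.397^2/4 = 0.1238 m^2.
Q = A * V = 0.1238 * 2.9677 = 0.3674 m^3/s.

0.3674


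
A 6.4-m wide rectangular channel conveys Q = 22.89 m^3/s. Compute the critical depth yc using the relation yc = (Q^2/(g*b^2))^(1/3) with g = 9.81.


Using yc = (Q^2 / (g * b^2))^(1/3):
Q^2 = 22.89^2 = 523.95.
g * b^2 = 9.81 * 6.4^2 = 9.81 * 40.96 = 401.82.
Q^2 / (g*b^2) = 523.95 / 401.82 = 1.3039.
yc = 1.3039^(1/3) = 1.0925 m.

1.0925


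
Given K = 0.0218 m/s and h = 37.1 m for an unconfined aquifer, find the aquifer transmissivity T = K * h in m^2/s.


Transmissivity is defined as T = K * h.
T = 0.0218 * 37.1
  = 0.8088 m^2/s.

0.8088


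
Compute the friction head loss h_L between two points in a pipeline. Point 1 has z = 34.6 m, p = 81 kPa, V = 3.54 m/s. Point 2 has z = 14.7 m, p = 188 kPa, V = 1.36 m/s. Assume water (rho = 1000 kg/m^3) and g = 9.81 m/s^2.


Total head at each section: H = z + p/(rho*g) + V^2/(2g).
H1 = 34.6 + 81*1000/(1000*9.81) + 3.54^2/(2*9.81)
   = 34.6 + 8.257 + 0.6387
   = 43.496 m.
H2 = 14.7 + 188*1000/(1000*9.81) + 1.36^2/(2*9.81)
   = 14.7 + 19.164 + 0.0943
   = 33.958 m.
h_L = H1 - H2 = 43.496 - 33.958 = 9.537 m.

9.537


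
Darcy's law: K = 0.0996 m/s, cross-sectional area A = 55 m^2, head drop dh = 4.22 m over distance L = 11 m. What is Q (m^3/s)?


Darcy's law: Q = K * A * i, where i = dh/L.
Hydraulic gradient i = 4.22 / 11 = 0.383636.
Q = 0.0996 * 55 * 0.383636
  = 2.1016 m^3/s.

2.1016


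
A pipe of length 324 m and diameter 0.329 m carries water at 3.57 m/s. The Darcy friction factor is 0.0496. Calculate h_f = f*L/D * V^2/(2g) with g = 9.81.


Darcy-Weisbach equation: h_f = f * (L/D) * V^2/(2g).
f * L/D = 0.0496 * 324/0.329 = 48.8462.
V^2/(2g) = 3.57^2 / (2*9.81) = 12.7449 / 19.62 = 0.6496 m.
h_f = 48.8462 * 0.6496 = 31.73 m.

31.73


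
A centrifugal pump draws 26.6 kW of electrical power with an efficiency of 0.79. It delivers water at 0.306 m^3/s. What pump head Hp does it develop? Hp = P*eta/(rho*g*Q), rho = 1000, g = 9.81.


Pump head formula: Hp = P * eta / (rho * g * Q).
Numerator: P * eta = 26.6 * 1000 * 0.79 = 21014.0 W.
Denominator: rho * g * Q = 1000 * 9.81 * 0.306 = 3001.86.
Hp = 21014.0 / 3001.86 = 7.0 m.

7.0


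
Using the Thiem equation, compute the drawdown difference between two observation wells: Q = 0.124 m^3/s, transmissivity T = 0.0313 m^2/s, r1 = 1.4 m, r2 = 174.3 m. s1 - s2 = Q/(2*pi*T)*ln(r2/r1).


Thiem equation: s1 - s2 = Q/(2*pi*T) * ln(r2/r1).
ln(r2/r1) = ln(174.3/1.4) = 4.8243.
Q/(2*pi*T) = 0.124 / (2*pi*0.0313) = 0.124 / 0.1967 = 0.6305.
s1 - s2 = 0.6305 * 4.8243 = 3.0418 m.

3.0418


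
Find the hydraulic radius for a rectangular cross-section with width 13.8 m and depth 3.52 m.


For a rectangular section:
Flow area A = b * y = 13.8 * 3.52 = 48.58 m^2.
Wetted perimeter P = b + 2y = 13.8 + 2*3.52 = 20.84 m.
Hydraulic radius R = A/P = 48.58 / 20.84 = 2.3309 m.

2.3309


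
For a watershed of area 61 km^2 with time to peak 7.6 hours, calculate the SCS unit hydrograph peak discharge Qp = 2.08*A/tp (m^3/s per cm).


SCS formula: Qp = 2.08 * A / tp.
Qp = 2.08 * 61 / 7.6
   = 126.88 / 7.6
   = 16.69 m^3/s per cm.

16.69


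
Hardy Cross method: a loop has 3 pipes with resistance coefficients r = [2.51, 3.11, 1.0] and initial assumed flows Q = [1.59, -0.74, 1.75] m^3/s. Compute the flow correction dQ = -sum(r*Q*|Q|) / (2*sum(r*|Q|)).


Numerator terms (r*Q*|Q|): 2.51*1.59*|1.59| = 6.3455; 3.11*-0.74*|-0.74| = -1.703; 1.0*1.75*|1.75| = 3.0625.
Sum of numerator = 7.705.
Denominator terms (r*|Q|): 2.51*|1.59| = 3.9909; 3.11*|-0.74| = 2.3014; 1.0*|1.75| = 1.75.
2 * sum of denominator = 2 * 8.0423 = 16.0846.
dQ = -7.705 / 16.0846 = -0.479 m^3/s.

-0.479


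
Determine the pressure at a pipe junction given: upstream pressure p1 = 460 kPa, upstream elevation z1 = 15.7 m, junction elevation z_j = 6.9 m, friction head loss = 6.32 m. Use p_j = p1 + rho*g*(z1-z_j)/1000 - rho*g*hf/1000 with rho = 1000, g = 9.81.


Junction pressure: p_j = p1 + rho*g*(z1 - z_j)/1000 - rho*g*hf/1000.
Elevation term = 1000*9.81*(15.7 - 6.9)/1000 = 86.328 kPa.
Friction term = 1000*9.81*6.32/1000 = 61.999 kPa.
p_j = 460 + 86.328 - 61.999 = 484.33 kPa.

484.33


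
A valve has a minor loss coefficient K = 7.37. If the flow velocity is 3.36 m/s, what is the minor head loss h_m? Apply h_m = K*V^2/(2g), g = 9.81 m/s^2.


Minor loss formula: h_m = K * V^2/(2g).
V^2 = 3.36^2 = 11.2896.
V^2/(2g) = 11.2896 / 19.62 = 0.5754 m.
h_m = 7.37 * 0.5754 = 4.2408 m.

4.2408


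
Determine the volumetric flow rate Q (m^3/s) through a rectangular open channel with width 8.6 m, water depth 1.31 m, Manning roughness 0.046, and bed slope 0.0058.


For a rectangular channel, the cross-sectional area A = b * y = 8.6 * 1.31 = 11.27 m^2.
The wetted perimeter P = b + 2y = 8.6 + 2*1.31 = 11.22 m.
Hydraulic radius R = A/P = 11.27/11.22 = 1.0041 m.
Velocity V = (1/n)*R^(2/3)*S^(1/2) = (1/0.046)*1.0041^(2/3)*0.0058^(1/2) = 1.6601 m/s.
Discharge Q = A * V = 11.27 * 1.6601 = 18.703 m^3/s.

18.703


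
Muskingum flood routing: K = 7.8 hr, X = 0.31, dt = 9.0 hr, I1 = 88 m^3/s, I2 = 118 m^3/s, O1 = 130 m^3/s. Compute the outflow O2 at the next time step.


Muskingum coefficients:
denom = 2*K*(1-X) + dt = 2*7.8*(1-0.31) + 9.0 = 19.764.
C0 = (dt - 2*K*X)/denom = (9.0 - 2*7.8*0.31)/19.764 = 0.2107.
C1 = (dt + 2*K*X)/denom = (9.0 + 2*7.8*0.31)/19.764 = 0.7001.
C2 = (2*K*(1-X) - dt)/denom = 0.0893.
O2 = C0*I2 + C1*I1 + C2*O1
   = 0.2107*118 + 0.7001*88 + 0.0893*130
   = 98.07 m^3/s.

98.07


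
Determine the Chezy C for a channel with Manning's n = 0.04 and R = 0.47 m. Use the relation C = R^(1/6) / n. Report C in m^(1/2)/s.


The Chezy coefficient relates to Manning's n through C = R^(1/6) / n.
R^(1/6) = 0.47^(1/6) = 0.881758.
C = 0.881758 / 0.04 = 22.04 m^(1/2)/s.

22.04


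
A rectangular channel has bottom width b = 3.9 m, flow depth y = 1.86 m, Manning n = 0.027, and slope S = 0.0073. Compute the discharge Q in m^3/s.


For a rectangular channel, the cross-sectional area A = b * y = 3.9 * 1.86 = 7.25 m^2.
The wetted perimeter P = b + 2y = 3.9 + 2*1.86 = 7.62 m.
Hydraulic radius R = A/P = 7.25/7.62 = 0.952 m.
Velocity V = (1/n)*R^(2/3)*S^(1/2) = (1/0.027)*0.952^(2/3)*0.0073^(1/2) = 3.0623 m/s.
Discharge Q = A * V = 7.25 * 3.0623 = 22.214 m^3/s.

22.214


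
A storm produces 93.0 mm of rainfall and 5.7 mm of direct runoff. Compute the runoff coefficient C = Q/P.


The runoff coefficient C = runoff depth / rainfall depth.
C = 5.7 / 93.0
  = 0.0613.

0.0613


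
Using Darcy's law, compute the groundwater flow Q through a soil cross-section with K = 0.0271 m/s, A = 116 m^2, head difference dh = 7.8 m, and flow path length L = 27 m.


Darcy's law: Q = K * A * i, where i = dh/L.
Hydraulic gradient i = 7.8 / 27 = 0.288889.
Q = 0.0271 * 116 * 0.288889
  = 0.9082 m^3/s.

0.9082


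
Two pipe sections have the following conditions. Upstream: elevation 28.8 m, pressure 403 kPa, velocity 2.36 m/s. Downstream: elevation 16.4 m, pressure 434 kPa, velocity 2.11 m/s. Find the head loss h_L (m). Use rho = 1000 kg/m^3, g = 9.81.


Total head at each section: H = z + p/(rho*g) + V^2/(2g).
H1 = 28.8 + 403*1000/(1000*9.81) + 2.36^2/(2*9.81)
   = 28.8 + 41.081 + 0.2839
   = 70.164 m.
H2 = 16.4 + 434*1000/(1000*9.81) + 2.11^2/(2*9.81)
   = 16.4 + 44.241 + 0.2269
   = 60.867 m.
h_L = H1 - H2 = 70.164 - 60.867 = 9.297 m.

9.297


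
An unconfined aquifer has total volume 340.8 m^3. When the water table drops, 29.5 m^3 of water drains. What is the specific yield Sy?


Specific yield Sy = Volume drained / Total volume.
Sy = 29.5 / 340.8
   = 0.0866.

0.0866


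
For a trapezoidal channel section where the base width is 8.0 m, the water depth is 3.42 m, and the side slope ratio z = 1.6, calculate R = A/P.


For a trapezoidal section with side slope z:
A = (b + z*y)*y = (8.0 + 1.6*3.42)*3.42 = 46.074 m^2.
P = b + 2*y*sqrt(1 + z^2) = 8.0 + 2*3.42*sqrt(1 + 1.6^2) = 20.906 m.
R = A/P = 46.074 / 20.906 = 2.2039 m.

2.2039


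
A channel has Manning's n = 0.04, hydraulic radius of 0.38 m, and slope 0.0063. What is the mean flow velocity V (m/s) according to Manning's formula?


Manning's equation gives V = (1/n) * R^(2/3) * S^(1/2).
First, compute R^(2/3) = 0.38^(2/3) = 0.5246.
Next, S^(1/2) = 0.0063^(1/2) = 0.079373.
Then 1/n = 1/0.04 = 25.0.
V = 25.0 * 0.5246 * 0.079373 = 1.041 m/s.

1.041


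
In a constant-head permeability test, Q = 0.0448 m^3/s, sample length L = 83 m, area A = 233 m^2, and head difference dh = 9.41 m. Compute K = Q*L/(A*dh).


From K = Q*L / (A*dh):
Numerator: Q*L = 0.0448 * 83 = 3.7184.
Denominator: A*dh = 233 * 9.41 = 2192.53.
K = 3.7184 / 2192.53 = 0.001696 m/s.

0.001696


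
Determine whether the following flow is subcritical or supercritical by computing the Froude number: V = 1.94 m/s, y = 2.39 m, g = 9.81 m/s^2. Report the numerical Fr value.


The Froude number is defined as Fr = V / sqrt(g*y).
g*y = 9.81 * 2.39 = 23.4459.
sqrt(g*y) = sqrt(23.4459) = 4.8421.
Fr = 1.94 / 4.8421 = 0.4007.
Since Fr < 1, the flow is subcritical.

0.4007


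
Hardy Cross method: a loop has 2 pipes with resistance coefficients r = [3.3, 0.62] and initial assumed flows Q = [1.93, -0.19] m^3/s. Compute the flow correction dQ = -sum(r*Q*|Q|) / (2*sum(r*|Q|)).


Numerator terms (r*Q*|Q|): 3.3*1.93*|1.93| = 12.2922; 0.62*-0.19*|-0.19| = -0.0224.
Sum of numerator = 12.2698.
Denominator terms (r*|Q|): 3.3*|1.93| = 6.369; 0.62*|-0.19| = 0.1178.
2 * sum of denominator = 2 * 6.4868 = 12.9736.
dQ = -12.2698 / 12.9736 = -0.9458 m^3/s.

-0.9458


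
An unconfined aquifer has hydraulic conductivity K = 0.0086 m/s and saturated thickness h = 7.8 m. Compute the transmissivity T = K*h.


Transmissivity is defined as T = K * h.
T = 0.0086 * 7.8
  = 0.0671 m^2/s.

0.0671


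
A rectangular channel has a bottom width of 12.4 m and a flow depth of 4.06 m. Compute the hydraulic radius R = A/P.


For a rectangular section:
Flow area A = b * y = 12.4 * 4.06 = 50.34 m^2.
Wetted perimeter P = b + 2y = 12.4 + 2*4.06 = 20.52 m.
Hydraulic radius R = A/P = 50.34 / 20.52 = 2.4534 m.

2.4534


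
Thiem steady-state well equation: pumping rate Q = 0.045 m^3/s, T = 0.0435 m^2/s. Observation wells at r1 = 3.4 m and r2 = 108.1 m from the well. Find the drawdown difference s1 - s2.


Thiem equation: s1 - s2 = Q/(2*pi*T) * ln(r2/r1).
ln(r2/r1) = ln(108.1/3.4) = 3.4593.
Q/(2*pi*T) = 0.045 / (2*pi*0.0435) = 0.045 / 0.2733 = 0.1646.
s1 - s2 = 0.1646 * 3.4593 = 0.5695 m.

0.5695


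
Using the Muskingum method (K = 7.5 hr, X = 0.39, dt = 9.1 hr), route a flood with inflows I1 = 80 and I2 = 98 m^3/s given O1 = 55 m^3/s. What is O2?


Muskingum coefficients:
denom = 2*K*(1-X) + dt = 2*7.5*(1-0.39) + 9.1 = 18.25.
C0 = (dt - 2*K*X)/denom = (9.1 - 2*7.5*0.39)/18.25 = 0.1781.
C1 = (dt + 2*K*X)/denom = (9.1 + 2*7.5*0.39)/18.25 = 0.8192.
C2 = (2*K*(1-X) - dt)/denom = 0.0027.
O2 = C0*I2 + C1*I1 + C2*O1
   = 0.1781*98 + 0.8192*80 + 0.0027*55
   = 83.14 m^3/s.

83.14


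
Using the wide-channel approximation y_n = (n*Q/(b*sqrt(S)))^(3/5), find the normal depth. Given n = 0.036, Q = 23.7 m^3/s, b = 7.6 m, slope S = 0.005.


We use the wide-channel approximation y_n = (n*Q/(b*sqrt(S)))^(3/5).
sqrt(S) = sqrt(0.005) = 0.070711.
Numerator: n*Q = 0.036 * 23.7 = 0.8532.
Denominator: b*sqrt(S) = 7.6 * 0.070711 = 0.537404.
arg = 1.5876.
y_n = 1.5876^(3/5) = 1.3196 m.

1.3196


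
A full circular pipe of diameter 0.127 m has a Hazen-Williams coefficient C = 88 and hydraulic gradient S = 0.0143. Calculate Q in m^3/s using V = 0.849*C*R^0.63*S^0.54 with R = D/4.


For a full circular pipe, R = D/4 = 0.127/4 = 0.0318 m.
V = 0.849 * 88 * 0.0318^0.63 * 0.0143^0.54
  = 0.849 * 88 * 0.113789 * 0.100898
  = 0.8578 m/s.
Pipe area A = pi*D^2/4 = pi*0.127^2/4 = 0.0127 m^2.
Q = A * V = 0.0127 * 0.8578 = 0.0109 m^3/s.

0.0109


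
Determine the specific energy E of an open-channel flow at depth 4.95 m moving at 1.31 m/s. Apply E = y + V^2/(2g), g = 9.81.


Specific energy E = y + V^2/(2g).
Velocity head = V^2/(2g) = 1.31^2 / (2*9.81) = 1.7161 / 19.62 = 0.0875 m.
E = 4.95 + 0.0875 = 5.0375 m.

5.0375


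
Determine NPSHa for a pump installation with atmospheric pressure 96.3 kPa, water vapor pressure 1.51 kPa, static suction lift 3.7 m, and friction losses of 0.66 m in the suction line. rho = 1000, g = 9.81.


NPSHa = p_atm/(rho*g) - z_s - hf_s - p_vap/(rho*g).
p_atm/(rho*g) = 96.3*1000 / (1000*9.81) = 9.817 m.
p_vap/(rho*g) = 1.51*1000 / (1000*9.81) = 0.154 m.
NPSHa = 9.817 - 3.7 - 0.66 - 0.154
      = 5.3 m.

5.3


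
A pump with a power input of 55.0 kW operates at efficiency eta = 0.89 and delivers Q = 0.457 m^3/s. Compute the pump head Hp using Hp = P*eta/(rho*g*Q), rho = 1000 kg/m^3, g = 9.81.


Pump head formula: Hp = P * eta / (rho * g * Q).
Numerator: P * eta = 55.0 * 1000 * 0.89 = 48950.0 W.
Denominator: rho * g * Q = 1000 * 9.81 * 0.457 = 4483.17.
Hp = 48950.0 / 4483.17 = 10.92 m.

10.92


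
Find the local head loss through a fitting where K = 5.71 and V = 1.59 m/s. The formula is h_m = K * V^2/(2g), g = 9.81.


Minor loss formula: h_m = K * V^2/(2g).
V^2 = 1.59^2 = 2.5281.
V^2/(2g) = 2.5281 / 19.62 = 0.1289 m.
h_m = 5.71 * 0.1289 = 0.7358 m.

0.7358


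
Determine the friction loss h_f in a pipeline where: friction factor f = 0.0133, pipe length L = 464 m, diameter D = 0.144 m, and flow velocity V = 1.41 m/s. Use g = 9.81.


Darcy-Weisbach equation: h_f = f * (L/D) * V^2/(2g).
f * L/D = 0.0133 * 464/0.144 = 42.8556.
V^2/(2g) = 1.41^2 / (2*9.81) = 1.9881 / 19.62 = 0.1013 m.
h_f = 42.8556 * 0.1013 = 4.343 m.

4.343


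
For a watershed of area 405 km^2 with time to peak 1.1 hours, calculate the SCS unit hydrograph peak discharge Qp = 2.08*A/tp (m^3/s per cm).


SCS formula: Qp = 2.08 * A / tp.
Qp = 2.08 * 405 / 1.1
   = 842.4 / 1.1
   = 765.82 m^3/s per cm.

765.82


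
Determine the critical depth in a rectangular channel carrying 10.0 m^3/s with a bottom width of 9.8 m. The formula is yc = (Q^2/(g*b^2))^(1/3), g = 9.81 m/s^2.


Using yc = (Q^2 / (g * b^2))^(1/3):
Q^2 = 10.0^2 = 100.0.
g * b^2 = 9.81 * 9.8^2 = 9.81 * 96.04 = 942.15.
Q^2 / (g*b^2) = 100.0 / 942.15 = 0.1061.
yc = 0.1061^(1/3) = 0.4735 m.

0.4735


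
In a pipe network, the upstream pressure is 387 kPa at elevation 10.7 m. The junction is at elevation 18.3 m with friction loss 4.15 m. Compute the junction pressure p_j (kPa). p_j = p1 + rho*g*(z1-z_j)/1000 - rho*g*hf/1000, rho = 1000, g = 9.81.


Junction pressure: p_j = p1 + rho*g*(z1 - z_j)/1000 - rho*g*hf/1000.
Elevation term = 1000*9.81*(10.7 - 18.3)/1000 = -74.556 kPa.
Friction term = 1000*9.81*4.15/1000 = 40.712 kPa.
p_j = 387 + -74.556 - 40.712 = 271.73 kPa.

271.73


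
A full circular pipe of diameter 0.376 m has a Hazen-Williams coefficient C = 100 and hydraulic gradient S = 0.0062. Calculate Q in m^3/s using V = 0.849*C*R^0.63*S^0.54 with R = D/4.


For a full circular pipe, R = D/4 = 0.376/4 = 0.094 m.
V = 0.849 * 100 * 0.094^0.63 * 0.0062^0.54
  = 0.849 * 100 * 0.225461 * 0.064253
  = 1.2299 m/s.
Pipe area A = pi*D^2/4 = pi*0.376^2/4 = 0.111 m^2.
Q = A * V = 0.111 * 1.2299 = 0.1366 m^3/s.

0.1366


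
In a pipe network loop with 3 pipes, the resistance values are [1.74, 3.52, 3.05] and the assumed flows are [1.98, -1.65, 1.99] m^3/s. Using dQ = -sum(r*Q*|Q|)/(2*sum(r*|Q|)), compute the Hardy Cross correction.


Numerator terms (r*Q*|Q|): 1.74*1.98*|1.98| = 6.8215; 3.52*-1.65*|-1.65| = -9.5832; 3.05*1.99*|1.99| = 12.0783.
Sum of numerator = 9.3166.
Denominator terms (r*|Q|): 1.74*|1.98| = 3.4452; 3.52*|-1.65| = 5.808; 3.05*|1.99| = 6.0695.
2 * sum of denominator = 2 * 15.3227 = 30.6454.
dQ = -9.3166 / 30.6454 = -0.304 m^3/s.

-0.304


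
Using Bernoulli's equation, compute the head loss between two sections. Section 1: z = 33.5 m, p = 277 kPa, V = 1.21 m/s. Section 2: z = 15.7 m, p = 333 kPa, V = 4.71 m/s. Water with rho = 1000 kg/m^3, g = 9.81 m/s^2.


Total head at each section: H = z + p/(rho*g) + V^2/(2g).
H1 = 33.5 + 277*1000/(1000*9.81) + 1.21^2/(2*9.81)
   = 33.5 + 28.236 + 0.0746
   = 61.811 m.
H2 = 15.7 + 333*1000/(1000*9.81) + 4.71^2/(2*9.81)
   = 15.7 + 33.945 + 1.1307
   = 50.776 m.
h_L = H1 - H2 = 61.811 - 50.776 = 11.035 m.

11.035


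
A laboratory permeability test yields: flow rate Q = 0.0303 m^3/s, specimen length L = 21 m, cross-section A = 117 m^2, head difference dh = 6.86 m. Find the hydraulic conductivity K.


From K = Q*L / (A*dh):
Numerator: Q*L = 0.0303 * 21 = 0.6363.
Denominator: A*dh = 117 * 6.86 = 802.62.
K = 0.6363 / 802.62 = 0.000793 m/s.

0.000793


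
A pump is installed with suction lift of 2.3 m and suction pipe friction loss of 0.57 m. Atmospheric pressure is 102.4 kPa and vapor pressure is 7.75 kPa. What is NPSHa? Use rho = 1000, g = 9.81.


NPSHa = p_atm/(rho*g) - z_s - hf_s - p_vap/(rho*g).
p_atm/(rho*g) = 102.4*1000 / (1000*9.81) = 10.438 m.
p_vap/(rho*g) = 7.75*1000 / (1000*9.81) = 0.79 m.
NPSHa = 10.438 - 2.3 - 0.57 - 0.79
      = 6.78 m.

6.78


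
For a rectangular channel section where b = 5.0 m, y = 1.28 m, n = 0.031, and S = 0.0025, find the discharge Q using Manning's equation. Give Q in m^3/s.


For a rectangular channel, the cross-sectional area A = b * y = 5.0 * 1.28 = 6.4 m^2.
The wetted perimeter P = b + 2y = 5.0 + 2*1.28 = 7.56 m.
Hydraulic radius R = A/P = 6.4/7.56 = 0.8466 m.
Velocity V = (1/n)*R^(2/3)*S^(1/2) = (1/0.031)*0.8466^(2/3)*0.0025^(1/2) = 1.4434 m/s.
Discharge Q = A * V = 6.4 * 1.4434 = 9.238 m^3/s.

9.238


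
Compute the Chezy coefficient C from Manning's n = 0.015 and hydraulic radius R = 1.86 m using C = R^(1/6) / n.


The Chezy coefficient relates to Manning's n through C = R^(1/6) / n.
R^(1/6) = 1.86^(1/6) = 1.108968.
C = 1.108968 / 0.015 = 73.93 m^(1/2)/s.

73.93


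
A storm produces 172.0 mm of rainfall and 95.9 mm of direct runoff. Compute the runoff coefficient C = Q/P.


The runoff coefficient C = runoff depth / rainfall depth.
C = 95.9 / 172.0
  = 0.5576.

0.5576


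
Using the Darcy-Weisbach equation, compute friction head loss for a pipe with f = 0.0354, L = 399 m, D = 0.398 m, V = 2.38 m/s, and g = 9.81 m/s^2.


Darcy-Weisbach equation: h_f = f * (L/D) * V^2/(2g).
f * L/D = 0.0354 * 399/0.398 = 35.4889.
V^2/(2g) = 2.38^2 / (2*9.81) = 5.6644 / 19.62 = 0.2887 m.
h_f = 35.4889 * 0.2887 = 10.246 m.

10.246


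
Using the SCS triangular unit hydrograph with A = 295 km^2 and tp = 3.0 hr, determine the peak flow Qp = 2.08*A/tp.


SCS formula: Qp = 2.08 * A / tp.
Qp = 2.08 * 295 / 3.0
   = 613.6 / 3.0
   = 204.53 m^3/s per cm.

204.53


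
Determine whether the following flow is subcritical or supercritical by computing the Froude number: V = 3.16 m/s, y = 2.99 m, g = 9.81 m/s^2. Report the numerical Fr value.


The Froude number is defined as Fr = V / sqrt(g*y).
g*y = 9.81 * 2.99 = 29.3319.
sqrt(g*y) = sqrt(29.3319) = 5.4159.
Fr = 3.16 / 5.4159 = 0.5835.
Since Fr < 1, the flow is subcritical.

0.5835


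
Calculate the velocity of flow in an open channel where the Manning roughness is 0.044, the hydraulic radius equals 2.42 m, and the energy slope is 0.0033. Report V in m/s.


Manning's equation gives V = (1/n) * R^(2/3) * S^(1/2).
First, compute R^(2/3) = 2.42^(2/3) = 1.8025.
Next, S^(1/2) = 0.0033^(1/2) = 0.057446.
Then 1/n = 1/0.044 = 22.73.
V = 22.73 * 1.8025 * 0.057446 = 2.3533 m/s.

2.3533


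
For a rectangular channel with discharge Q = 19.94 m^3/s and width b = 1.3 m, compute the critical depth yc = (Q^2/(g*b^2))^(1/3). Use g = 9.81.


Using yc = (Q^2 / (g * b^2))^(1/3):
Q^2 = 19.94^2 = 397.6.
g * b^2 = 9.81 * 1.3^2 = 9.81 * 1.69 = 16.58.
Q^2 / (g*b^2) = 397.6 / 16.58 = 23.9807.
yc = 23.9807^(1/3) = 2.8838 m.

2.8838


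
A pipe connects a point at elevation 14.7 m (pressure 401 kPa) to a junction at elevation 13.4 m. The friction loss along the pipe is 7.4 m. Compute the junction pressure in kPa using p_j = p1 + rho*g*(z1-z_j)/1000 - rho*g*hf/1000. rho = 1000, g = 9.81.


Junction pressure: p_j = p1 + rho*g*(z1 - z_j)/1000 - rho*g*hf/1000.
Elevation term = 1000*9.81*(14.7 - 13.4)/1000 = 12.753 kPa.
Friction term = 1000*9.81*7.4/1000 = 72.594 kPa.
p_j = 401 + 12.753 - 72.594 = 341.16 kPa.

341.16


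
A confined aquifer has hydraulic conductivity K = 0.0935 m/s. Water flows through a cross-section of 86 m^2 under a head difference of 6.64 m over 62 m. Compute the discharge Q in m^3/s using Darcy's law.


Darcy's law: Q = K * A * i, where i = dh/L.
Hydraulic gradient i = 6.64 / 62 = 0.107097.
Q = 0.0935 * 86 * 0.107097
  = 0.8612 m^3/s.

0.8612


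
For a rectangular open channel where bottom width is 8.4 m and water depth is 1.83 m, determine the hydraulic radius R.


For a rectangular section:
Flow area A = b * y = 8.4 * 1.83 = 15.37 m^2.
Wetted perimeter P = b + 2y = 8.4 + 2*1.83 = 12.06 m.
Hydraulic radius R = A/P = 15.37 / 12.06 = 1.2746 m.

1.2746


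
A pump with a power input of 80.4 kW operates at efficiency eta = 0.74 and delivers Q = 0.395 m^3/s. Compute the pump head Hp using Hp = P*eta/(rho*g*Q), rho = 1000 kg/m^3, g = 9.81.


Pump head formula: Hp = P * eta / (rho * g * Q).
Numerator: P * eta = 80.4 * 1000 * 0.74 = 59496.0 W.
Denominator: rho * g * Q = 1000 * 9.81 * 0.395 = 3874.95.
Hp = 59496.0 / 3874.95 = 15.35 m.

15.35


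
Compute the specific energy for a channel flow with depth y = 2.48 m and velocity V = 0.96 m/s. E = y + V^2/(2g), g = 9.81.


Specific energy E = y + V^2/(2g).
Velocity head = V^2/(2g) = 0.96^2 / (2*9.81) = 0.9216 / 19.62 = 0.047 m.
E = 2.48 + 0.047 = 2.527 m.

2.527


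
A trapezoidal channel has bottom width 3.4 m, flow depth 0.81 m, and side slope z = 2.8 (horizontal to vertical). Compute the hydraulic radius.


For a trapezoidal section with side slope z:
A = (b + z*y)*y = (3.4 + 2.8*0.81)*0.81 = 4.591 m^2.
P = b + 2*y*sqrt(1 + z^2) = 3.4 + 2*0.81*sqrt(1 + 2.8^2) = 8.217 m.
R = A/P = 4.591 / 8.217 = 0.5588 m.

0.5588


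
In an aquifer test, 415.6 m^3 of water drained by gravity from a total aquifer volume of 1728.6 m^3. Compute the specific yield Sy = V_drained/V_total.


Specific yield Sy = Volume drained / Total volume.
Sy = 415.6 / 1728.6
   = 0.2404.

0.2404


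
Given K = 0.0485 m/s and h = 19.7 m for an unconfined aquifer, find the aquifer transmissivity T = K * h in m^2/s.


Transmissivity is defined as T = K * h.
T = 0.0485 * 19.7
  = 0.9555 m^2/s.

0.9555


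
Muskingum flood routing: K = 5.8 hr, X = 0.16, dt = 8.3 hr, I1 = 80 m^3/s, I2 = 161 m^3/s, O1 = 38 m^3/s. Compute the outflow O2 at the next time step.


Muskingum coefficients:
denom = 2*K*(1-X) + dt = 2*5.8*(1-0.16) + 8.3 = 18.044.
C0 = (dt - 2*K*X)/denom = (8.3 - 2*5.8*0.16)/18.044 = 0.3571.
C1 = (dt + 2*K*X)/denom = (8.3 + 2*5.8*0.16)/18.044 = 0.5628.
C2 = (2*K*(1-X) - dt)/denom = 0.08.
O2 = C0*I2 + C1*I1 + C2*O1
   = 0.3571*161 + 0.5628*80 + 0.08*38
   = 105.57 m^3/s.

105.57


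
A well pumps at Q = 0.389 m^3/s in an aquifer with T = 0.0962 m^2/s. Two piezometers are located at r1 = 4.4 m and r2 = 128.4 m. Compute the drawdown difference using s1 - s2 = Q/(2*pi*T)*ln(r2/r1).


Thiem equation: s1 - s2 = Q/(2*pi*T) * ln(r2/r1).
ln(r2/r1) = ln(128.4/4.4) = 3.3735.
Q/(2*pi*T) = 0.389 / (2*pi*0.0962) = 0.389 / 0.6044 = 0.6436.
s1 - s2 = 0.6436 * 3.3735 = 2.1711 m.

2.1711
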